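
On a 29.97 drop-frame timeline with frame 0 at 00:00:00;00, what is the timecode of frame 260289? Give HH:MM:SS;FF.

02:24:44;29

Each 10-minute DF block holds 10 × 60 × 30 − 9 × 2 = 17982 frames. 260289 ÷ 17982 → 14 full blocks, remainder 8541.
Within the partial block the first minute is 1800 frames and each further minute 1798, so 4 further minute boundaries passed. Total skipped labels = 18 × 14 + 2 × 4 = 260.
Non-drop label index = 260289 + 260 = 260549; at 30 labels/s that is 02:24:44:29, i.e. DF 02:24:44;29.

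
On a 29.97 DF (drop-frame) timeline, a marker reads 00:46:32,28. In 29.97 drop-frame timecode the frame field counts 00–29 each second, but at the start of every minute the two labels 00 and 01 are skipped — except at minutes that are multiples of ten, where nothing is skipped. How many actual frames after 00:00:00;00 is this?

As if non-drop at 30 labels/s: (0 × 3600 + 46 × 60 + 32) × 30 + 28 = 83788.
Minute boundaries passed: 46; those not divisible by 10: 46 − 4 = 42; dropped labels = 2 × 42 = 84.
Actual frame index = 83788 − 84 = 83704.

83704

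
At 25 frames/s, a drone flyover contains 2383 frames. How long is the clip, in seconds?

95.32 seconds

Running time = 2383 / (25) = 95.32 s.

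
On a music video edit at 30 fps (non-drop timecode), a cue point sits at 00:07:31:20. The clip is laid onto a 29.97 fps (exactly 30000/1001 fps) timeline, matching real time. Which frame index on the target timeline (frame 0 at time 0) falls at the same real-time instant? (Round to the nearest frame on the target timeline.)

frame 13536

Source frame index: (0×3600 + 7×60 + 31) × 30 + 20 = 13550.
Real time: 13550 / (30) = 1355/3 s.
Target frame: (1355/3) × (30000/1001) = 13550000/1001 ≈ 13536.464 → 13536.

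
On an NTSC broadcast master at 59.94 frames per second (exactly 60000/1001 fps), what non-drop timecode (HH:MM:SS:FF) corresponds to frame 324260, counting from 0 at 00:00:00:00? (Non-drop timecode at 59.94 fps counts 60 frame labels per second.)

324260 ÷ 60 = 5404 full seconds, remainder 20 frames.
5404 s = 1 h 30 min 4 s.
Timecode: 01:30:04:20.

01:30:04:20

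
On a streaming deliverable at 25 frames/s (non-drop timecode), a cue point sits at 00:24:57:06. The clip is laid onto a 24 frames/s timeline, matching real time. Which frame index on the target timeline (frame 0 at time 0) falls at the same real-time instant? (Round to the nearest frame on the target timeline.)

Source frame index: (0×3600 + 24×60 + 57) × 25 + 6 = 37431.
Real time: 37431 / (25) = 37431/25 s.
Target frame: (37431/25) × (24) = 898344/25 ≈ 35933.760 → 35934.

frame 35934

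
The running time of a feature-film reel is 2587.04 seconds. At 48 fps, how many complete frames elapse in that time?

124177 frames

Frames = 2587.04 × 48 = 3104448/25 ≈ 124177.9200.
Complete frames: 124177.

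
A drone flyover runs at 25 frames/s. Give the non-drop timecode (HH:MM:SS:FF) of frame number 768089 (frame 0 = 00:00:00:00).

768089 ÷ 25 = 30723 full seconds, remainder 14 frames.
30723 s = 8 h 32 min 3 s.
Timecode: 08:32:03:14.

08:32:03:14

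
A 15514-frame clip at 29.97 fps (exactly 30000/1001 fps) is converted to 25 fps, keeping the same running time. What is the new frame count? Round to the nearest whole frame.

Frames at target rate = 15514 × (25) / (30000/1001) = 7764757/600 ≈ 12941.262.
Nearest whole frame: 12941.

12941 frames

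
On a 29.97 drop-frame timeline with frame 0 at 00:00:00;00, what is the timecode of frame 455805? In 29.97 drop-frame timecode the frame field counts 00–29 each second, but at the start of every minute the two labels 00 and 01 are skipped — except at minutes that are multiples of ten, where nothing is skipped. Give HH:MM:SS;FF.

04:13:28;21

Ten DF minutes hold 17982 frames, so frame 455805 lies in block 25 (frames 449550–467531) with 6255 frames into that block.
The block's first minute is 1800 frames and the rest 1798 each; 6255 frames reaches minute 3, so 25 × 18 + 3 × 2 = 456 labels have been skipped so far.
Adding those back, label number 455805 + 456 = 456261 at 30 labels/s is 15208 s + 21 f = 4 h 13 min 28 s frame 21, i.e. 04:13:28;21.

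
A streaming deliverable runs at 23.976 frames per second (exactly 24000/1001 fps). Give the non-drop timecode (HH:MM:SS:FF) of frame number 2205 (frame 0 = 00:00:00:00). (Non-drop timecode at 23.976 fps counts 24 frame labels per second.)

2205 ÷ 24 = 91 full seconds, remainder 21 frames.
91 s = 0 h 1 min 31 s.
Timecode: 00:01:31:21.

00:01:31:21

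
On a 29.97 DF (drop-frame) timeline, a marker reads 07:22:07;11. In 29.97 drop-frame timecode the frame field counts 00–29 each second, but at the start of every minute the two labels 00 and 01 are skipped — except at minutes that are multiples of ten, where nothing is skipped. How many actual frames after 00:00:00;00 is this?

As if non-drop at 30 labels/s: (7 × 3600 + 22 × 60 + 7) × 30 + 11 = 795821.
Minute boundaries passed: 442; those not divisible by 10: 442 − 44 = 398; dropped labels = 2 × 398 = 796.
Actual frame index = 795821 − 796 = 795025.

795025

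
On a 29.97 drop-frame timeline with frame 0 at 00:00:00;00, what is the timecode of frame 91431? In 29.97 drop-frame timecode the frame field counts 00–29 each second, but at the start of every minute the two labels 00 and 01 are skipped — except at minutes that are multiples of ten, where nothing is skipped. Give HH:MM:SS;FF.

00:50:50;21

Each 10-minute DF block holds 10 × 60 × 30 − 9 × 2 = 17982 frames. 91431 ÷ 17982 → 5 full blocks, remainder 1521.
Within the partial block the first minute is 1800 frames and each further minute 1798, so 0 further minute boundaries passed. Total skipped labels = 18 × 5 + 2 × 0 = 90.
Non-drop label index = 91431 + 90 = 91521; at 30 labels/s that is 00:50:50:21, i.e. DF 00:50:50;21.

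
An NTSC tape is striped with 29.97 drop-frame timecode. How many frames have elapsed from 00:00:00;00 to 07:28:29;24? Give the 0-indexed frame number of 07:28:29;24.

806486

Complete 10-minute blocks: 44, each 17982 frames → 791208.
Remaining 8 whole minutes in the current block: 1800 + 7 × 1798 = 14386 frames.
Within the current minute: 29 × 30 + 24 − 2 = 892 (labels ;00/;01 skipped at this minute). Total = 791208 + 14386 + 892 = 806486.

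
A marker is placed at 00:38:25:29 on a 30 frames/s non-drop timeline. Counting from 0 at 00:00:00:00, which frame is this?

frame 69179

Total seconds to the label: (0 × 3600 + 38 × 60 + 25) = 2305.
Frame index = 2305 × 30 + 29 = 69179.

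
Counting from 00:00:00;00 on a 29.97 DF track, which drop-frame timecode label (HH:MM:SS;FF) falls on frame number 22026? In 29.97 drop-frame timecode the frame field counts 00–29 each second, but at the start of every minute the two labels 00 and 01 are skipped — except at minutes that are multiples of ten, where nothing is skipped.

Ten DF minutes hold 17982 frames, so frame 22026 lies in block 1 (frames 17982–35963) with 4044 frames into that block.
The block's first minute is 1800 frames and the rest 1798 each; 4044 frames reaches minute 2, so 1 × 18 + 2 × 2 = 22 labels have been skipped so far.
Adding those back, label number 22026 + 22 = 22048 at 30 labels/s is 734 s + 28 f = 0 h 12 min 14 s frame 28, i.e. 00:12:14;28.

00:12:14;28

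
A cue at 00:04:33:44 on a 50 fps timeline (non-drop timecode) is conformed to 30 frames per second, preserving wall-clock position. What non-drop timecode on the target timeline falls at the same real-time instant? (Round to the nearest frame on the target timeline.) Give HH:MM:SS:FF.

Source frame index: (0×3600 + 4×60 + 33) × 50 + 44 = 13694.
Real time: 13694 / (50) = 6847/25 s.
Target frame: (6847/25) × (30) = 41082/5 ≈ 8216.400 → 8216.
At 30 labels/s: frame 8216 → 00:04:33:26.

00:04:33:26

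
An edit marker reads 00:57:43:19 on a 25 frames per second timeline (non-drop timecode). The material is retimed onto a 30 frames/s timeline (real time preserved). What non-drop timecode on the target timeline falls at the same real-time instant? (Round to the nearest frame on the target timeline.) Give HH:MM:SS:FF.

Source frame index: (0×3600 + 57×60 + 43) × 25 + 19 = 86594.
Real time: 86594 / (25) = 86594/25 s.
Target frame: (86594/25) × (30) = 519564/5 ≈ 103912.800 → 103913.
At 30 labels/s: frame 103913 → 00:57:43:23.

00:57:43:23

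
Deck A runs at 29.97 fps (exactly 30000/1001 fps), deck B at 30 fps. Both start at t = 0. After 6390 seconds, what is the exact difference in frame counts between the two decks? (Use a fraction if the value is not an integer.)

A emits 30000/1001 × 6390 = 191700000/1001 frames; B emits 30 × 6390 = 191700.
Difference = 191700/1001 frames (≈ 191.5085); B is ahead of A.

191700/1001 frames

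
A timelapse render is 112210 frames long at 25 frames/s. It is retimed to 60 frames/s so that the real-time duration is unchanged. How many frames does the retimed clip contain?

269304 frames

Target frames = source frames × (target rate / source rate) = 112210 × (60)/(25) = 112210 × 12/5 = 269304.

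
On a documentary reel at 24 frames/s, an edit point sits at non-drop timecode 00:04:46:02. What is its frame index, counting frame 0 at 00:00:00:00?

frame 6866

Total seconds to the label: (0 × 3600 + 4 × 60 + 46) = 286.
Frame index = 286 × 24 + 2 = 6866.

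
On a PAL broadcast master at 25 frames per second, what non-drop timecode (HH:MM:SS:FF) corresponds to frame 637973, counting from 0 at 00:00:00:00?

637973 ÷ 25 = 25518 full seconds, remainder 23 frames.
25518 s = 7 h 5 min 18 s.
Timecode: 07:05:18:23.

07:05:18:23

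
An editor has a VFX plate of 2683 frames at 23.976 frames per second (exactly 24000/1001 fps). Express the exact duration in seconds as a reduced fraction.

Running time = 2683 ÷ (24000/1001) = 2683 × 1001/24000 = 2685683/24000 s.

2685683/24000 seconds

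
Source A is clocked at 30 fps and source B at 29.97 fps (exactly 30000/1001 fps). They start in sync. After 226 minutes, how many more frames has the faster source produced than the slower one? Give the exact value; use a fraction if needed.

226 min = 13560 s.
A emits 30 × 13560 = 406800 frames; B emits 30000/1001 × 13560 = 406800000/1001.
Difference = 406800/1001 frames (≈ 406.3936); B is behind A.

406800/1001 frames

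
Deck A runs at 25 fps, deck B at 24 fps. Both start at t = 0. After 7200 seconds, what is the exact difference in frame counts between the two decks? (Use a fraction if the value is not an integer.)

7200 frames

A emits 25 × 7200 = 180000 frames; B emits 24 × 7200 = 172800.
Difference = 7200 frames; B is behind A.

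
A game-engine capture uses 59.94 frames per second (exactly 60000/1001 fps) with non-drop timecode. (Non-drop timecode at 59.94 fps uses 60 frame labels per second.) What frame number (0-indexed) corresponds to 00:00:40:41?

2441

Total seconds to the label: (0 × 3600 + 0 × 60 + 40) = 40.
Frame index = 40 × 60 + 41 = 2441.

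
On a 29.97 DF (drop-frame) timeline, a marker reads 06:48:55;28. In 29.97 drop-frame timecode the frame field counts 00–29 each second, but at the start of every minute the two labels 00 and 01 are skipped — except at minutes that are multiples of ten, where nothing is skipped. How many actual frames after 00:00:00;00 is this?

735342

Complete 10-minute blocks: 40, each 17982 frames → 719280.
Remaining 8 whole minutes in the current block: 1800 + 7 × 1798 = 14386 frames.
Within the current minute: 55 × 30 + 28 − 2 = 1676 (labels ;00/;01 skipped at this minute). Total = 719280 + 14386 + 1676 = 735342.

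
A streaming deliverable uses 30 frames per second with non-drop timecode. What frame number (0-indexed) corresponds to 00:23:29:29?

frame 42299

Total seconds to the label: (0 × 3600 + 23 × 60 + 29) = 1409.
Frame index = 1409 × 30 + 29 = 42299.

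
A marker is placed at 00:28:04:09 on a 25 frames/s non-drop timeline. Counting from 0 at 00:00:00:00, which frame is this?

42109

Total seconds to the label: (0 × 3600 + 28 × 60 + 4) = 1684.
Frame index = 1684 × 25 + 9 = 42109.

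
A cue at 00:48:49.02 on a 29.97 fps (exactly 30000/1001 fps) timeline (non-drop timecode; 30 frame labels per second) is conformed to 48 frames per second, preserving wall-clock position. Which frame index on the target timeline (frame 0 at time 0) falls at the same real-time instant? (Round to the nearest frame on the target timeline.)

frame 140736

Source frame index: (0×3600 + 48×60 + 49) × 30 + 2 = 87872.
Real time: 87872 / (30000/1001) = 5497492/1875 s.
Target frame: (5497492/1875) × (48) = 87959872/625 ≈ 140735.795 → 140736.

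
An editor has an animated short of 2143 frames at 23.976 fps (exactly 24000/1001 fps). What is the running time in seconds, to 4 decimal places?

89.3810 seconds

Running time = 2143 × 1001/24000 = 2145143/24000 s ≈ 89.3810 s.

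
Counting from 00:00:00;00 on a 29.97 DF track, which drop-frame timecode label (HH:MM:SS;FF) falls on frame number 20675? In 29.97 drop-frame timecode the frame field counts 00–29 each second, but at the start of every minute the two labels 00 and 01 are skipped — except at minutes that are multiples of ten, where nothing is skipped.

Ten DF minutes hold 17982 frames, so frame 20675 lies in block 1 (frames 17982–35963) with 2693 frames into that block.
The block's first minute is 1800 frames and the rest 1798 each; 2693 frames reaches minute 1, so 1 × 18 + 1 × 2 = 20 labels have been skipped so far.
Adding those back, label number 20675 + 20 = 20695 at 30 labels/s is 689 s + 25 f = 0 h 11 min 29 s frame 25, i.e. 00:11:29;25.

00:11:29;25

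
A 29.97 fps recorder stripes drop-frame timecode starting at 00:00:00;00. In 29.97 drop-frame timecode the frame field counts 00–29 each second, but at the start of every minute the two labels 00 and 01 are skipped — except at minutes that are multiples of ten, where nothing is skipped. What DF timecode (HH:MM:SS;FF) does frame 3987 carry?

Ten DF minutes hold 17982 frames, so frame 3987 lies in block 0 (frames 0–17981) with 3987 frames into that block.
The block's first minute is 1800 frames and the rest 1798 each; 3987 frames reaches minute 2, so 0 × 18 + 2 × 2 = 4 labels have been skipped so far.
Adding those back, label number 3987 + 4 = 3991 at 30 labels/s is 133 s + 1 f = 0 h 2 min 13 s frame 1, i.e. 00:02:13;01.

00:02:13;01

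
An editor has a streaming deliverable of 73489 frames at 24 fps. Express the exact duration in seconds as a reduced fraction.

73489/24 seconds

Running time = 73489 ÷ (24) = 73489 × 1/24 = 73489/24 s.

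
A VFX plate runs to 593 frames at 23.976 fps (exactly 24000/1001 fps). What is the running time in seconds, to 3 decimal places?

Running time = 593 × 1001/24000 = 593593/24000 s ≈ 24.733 s.

24.733 seconds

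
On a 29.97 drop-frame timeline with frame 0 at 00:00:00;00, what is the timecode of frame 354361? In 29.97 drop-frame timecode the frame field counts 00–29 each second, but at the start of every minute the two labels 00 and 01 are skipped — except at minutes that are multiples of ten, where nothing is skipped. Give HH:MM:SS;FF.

03:17:03;27

Ten DF minutes hold 17982 frames, so frame 354361 lies in block 19 (frames 341658–359639) with 12703 frames into that block.
The block's first minute is 1800 frames and the rest 1798 each; 12703 frames reaches minute 7, so 19 × 18 + 7 × 2 = 356 labels have been skipped so far.
Adding those back, label number 354361 + 356 = 354717 at 30 labels/s is 11823 s + 27 f = 3 h 17 min 3 s frame 27, i.e. 03:17:03;27.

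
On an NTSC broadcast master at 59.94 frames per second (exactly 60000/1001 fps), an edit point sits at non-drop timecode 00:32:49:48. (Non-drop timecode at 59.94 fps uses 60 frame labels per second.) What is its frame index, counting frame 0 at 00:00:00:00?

frame 118188

Total seconds to the label: (0 × 3600 + 32 × 60 + 49) = 1969.
Frame index = 1969 × 60 + 48 = 118188.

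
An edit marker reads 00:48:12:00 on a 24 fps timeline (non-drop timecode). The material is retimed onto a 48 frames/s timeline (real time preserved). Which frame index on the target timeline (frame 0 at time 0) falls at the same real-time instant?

Source frame index: (0×3600 + 48×60 + 12) × 24 + 0 = 69408.
Real time: 69408 / (24) = 2892 s.
Target frame: (2892) × (48) = 138816.

frame 138816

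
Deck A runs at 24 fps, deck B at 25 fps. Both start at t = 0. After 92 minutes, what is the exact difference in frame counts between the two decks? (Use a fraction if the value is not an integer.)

5520 frames

92 min = 5520 s.
A emits 24 × 5520 = 132480 frames; B emits 25 × 5520 = 138000.
Difference = 5520 frames; B is ahead of A.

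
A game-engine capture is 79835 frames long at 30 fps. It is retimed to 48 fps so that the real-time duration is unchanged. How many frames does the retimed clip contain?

127736 frames

Target frames = source frames × (target rate / source rate) = 79835 × (48)/(30) = 79835 × 8/5 = 127736.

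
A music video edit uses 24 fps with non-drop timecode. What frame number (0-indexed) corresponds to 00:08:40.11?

Total seconds to the label: (0 × 3600 + 8 × 60 + 40) = 520.
Frame index = 520 × 24 + 11 = 12491.

12491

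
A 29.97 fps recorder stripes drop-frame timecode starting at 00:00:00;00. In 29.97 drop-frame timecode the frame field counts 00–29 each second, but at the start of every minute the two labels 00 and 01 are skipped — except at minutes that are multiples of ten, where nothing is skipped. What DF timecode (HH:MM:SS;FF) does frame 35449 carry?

Each 10-minute DF block holds 10 × 60 × 30 − 9 × 2 = 17982 frames. 35449 ÷ 17982 → 1 full block, remainder 17467.
Within the partial block the first minute is 1800 frames and each further minute 1798, so 9 further minute boundaries passed. Total skipped labels = 18 × 1 + 2 × 9 = 36.
Non-drop label index = 35449 + 36 = 35485; at 30 labels/s that is 00:19:42:25, i.e. DF 00:19:42;25.

00:19:42;25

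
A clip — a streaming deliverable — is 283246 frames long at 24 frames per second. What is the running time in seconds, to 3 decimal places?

11801.917 seconds

Running time = 283246 × 1/24 = 141623/12 s ≈ 11801.917 s.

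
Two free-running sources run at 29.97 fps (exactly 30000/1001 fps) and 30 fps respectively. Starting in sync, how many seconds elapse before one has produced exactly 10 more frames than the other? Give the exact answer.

The gap grows by |30 − 30000/1001| = 30/1001 frames per second.
Time for a 10-frame gap: 10 ÷ (30/1001) = 1001/3 s.

1001/3 seconds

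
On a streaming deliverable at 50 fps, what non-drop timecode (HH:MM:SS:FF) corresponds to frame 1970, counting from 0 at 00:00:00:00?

00:00:39:20

1970 ÷ 50 = 39 full seconds, remainder 20 frames.
39 s = 0 h 0 min 39 s.
Timecode: 00:00:39:20.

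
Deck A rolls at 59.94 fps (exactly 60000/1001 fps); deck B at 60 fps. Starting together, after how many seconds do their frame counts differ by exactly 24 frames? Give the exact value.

400.4 seconds

The gap grows by |60 − 60000/1001| = 60/1001 frames per second.
Time for a 24-frame gap: 24 ÷ (60/1001) = 400.4 s.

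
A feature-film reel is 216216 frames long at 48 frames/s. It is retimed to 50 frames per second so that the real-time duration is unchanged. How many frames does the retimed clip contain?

225225 frames

Target frames = source frames × (target rate / source rate) = 216216 × (50)/(48) = 216216 × 25/24 = 225225.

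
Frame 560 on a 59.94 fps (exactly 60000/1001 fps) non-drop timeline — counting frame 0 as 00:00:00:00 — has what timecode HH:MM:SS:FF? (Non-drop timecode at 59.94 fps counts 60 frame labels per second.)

560 ÷ 60 = 9 full seconds, remainder 20 frames.
9 s = 0 h 0 min 9 s.
Timecode: 00:00:09:20.

00:00:09:20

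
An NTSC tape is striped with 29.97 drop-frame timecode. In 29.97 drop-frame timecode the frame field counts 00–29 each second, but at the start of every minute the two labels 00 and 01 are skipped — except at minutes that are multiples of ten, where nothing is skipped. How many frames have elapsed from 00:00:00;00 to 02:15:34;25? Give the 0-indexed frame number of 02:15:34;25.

Complete 10-minute blocks: 13, each 17982 frames → 233766.
Remaining 5 whole minutes in the current block: 1800 + 4 × 1798 = 8992 frames.
Within the current minute: 34 × 30 + 25 − 2 = 1043 (labels ;00/;01 skipped at this minute). Total = 233766 + 8992 + 1043 = 243801.

243801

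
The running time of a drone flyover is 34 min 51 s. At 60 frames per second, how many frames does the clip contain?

34 min 51 s = 2091 s.
Frames = 2091 × 60 = 125460.

125460 frames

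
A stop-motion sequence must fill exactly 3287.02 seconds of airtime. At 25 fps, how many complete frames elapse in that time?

82175 frames

Frames = 3287.02 × 25 = 164351/2 ≈ 82175.5000.
Complete frames: 82175.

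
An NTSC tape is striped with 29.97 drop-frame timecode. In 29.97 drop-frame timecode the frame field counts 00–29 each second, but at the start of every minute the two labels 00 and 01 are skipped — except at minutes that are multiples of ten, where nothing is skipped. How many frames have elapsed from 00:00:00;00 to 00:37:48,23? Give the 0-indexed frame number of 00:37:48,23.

As if non-drop at 30 labels/s: (0 × 3600 + 37 × 60 + 48) × 30 + 23 = 68063.
Minute boundaries passed: 37; those not divisible by 10: 37 − 3 = 34; dropped labels = 2 × 34 = 68.
Actual frame index = 68063 − 68 = 67995.

67995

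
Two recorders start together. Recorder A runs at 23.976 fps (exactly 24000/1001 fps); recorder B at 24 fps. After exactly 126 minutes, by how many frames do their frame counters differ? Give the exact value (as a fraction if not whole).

126 min = 7560 s.
A emits 24000/1001 × 7560 = 25920000/143 frames; B emits 24 × 7560 = 181440.
Difference = 25920/143 frames (≈ 181.2587); B is ahead of A.

25920/143 frames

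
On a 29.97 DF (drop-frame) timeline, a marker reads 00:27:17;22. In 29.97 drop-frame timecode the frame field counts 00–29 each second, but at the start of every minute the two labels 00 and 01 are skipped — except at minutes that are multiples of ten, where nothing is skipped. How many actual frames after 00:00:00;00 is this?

49082

As if non-drop at 30 labels/s: (0 × 3600 + 27 × 60 + 17) × 30 + 22 = 49132.
Minute boundaries passed: 27; those not divisible by 10: 27 − 2 = 25; dropped labels = 2 × 25 = 50.
Actual frame index = 49132 − 50 = 49082.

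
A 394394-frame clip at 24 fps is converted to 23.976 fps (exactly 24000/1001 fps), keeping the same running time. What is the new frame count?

394000 frames

Target frames = source frames × (target rate / source rate) = 394394 × (24000/1001)/(24) = 394394 × 1000/1001 = 394000.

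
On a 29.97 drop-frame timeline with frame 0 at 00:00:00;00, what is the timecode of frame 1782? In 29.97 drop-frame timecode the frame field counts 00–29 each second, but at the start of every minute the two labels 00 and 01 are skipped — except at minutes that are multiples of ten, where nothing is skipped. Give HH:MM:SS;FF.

00:00:59;12

Each 10-minute DF block holds 10 × 60 × 30 − 9 × 2 = 17982 frames. 1782 ÷ 17982 → 0 full blocks, remainder 1782.
Within the partial block the first minute is 1800 frames and each further minute 1798, so 0 further minute boundaries passed. Total skipped labels = 18 × 0 + 2 × 0 = 0.
Non-drop label index = 1782 + 0 = 1782; at 30 labels/s that is 00:00:59:12, i.e. DF 00:00:59;12.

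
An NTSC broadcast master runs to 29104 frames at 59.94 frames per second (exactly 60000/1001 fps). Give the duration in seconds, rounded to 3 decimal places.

485.552 seconds

Running time = 29104 × 1001/60000 = 1820819/3750 s ≈ 485.552 s.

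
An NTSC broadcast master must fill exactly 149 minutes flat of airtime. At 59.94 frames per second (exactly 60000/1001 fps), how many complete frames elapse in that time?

149 min = 8940 s.
Frames = 8940 × 60000/1001 = 536400000/1001 ≈ 535864.1359.
Complete frames: 535864.

535864 frames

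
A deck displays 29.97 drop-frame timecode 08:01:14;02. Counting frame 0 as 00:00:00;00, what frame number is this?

865356

Complete 10-minute blocks: 48, each 17982 frames → 863136.
Remaining 1 whole minute in the current block: 1800 + 0 × 1798 = 1800 frames.
Within the current minute: 14 × 30 + 2 − 2 = 420 (labels ;00/;01 skipped at this minute). Total = 863136 + 1800 + 420 = 865356.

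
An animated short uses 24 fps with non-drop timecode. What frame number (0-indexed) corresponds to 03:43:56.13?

322477

Total seconds to the label: (3 × 3600 + 43 × 60 + 56) = 13436.
Frame index = 13436 × 24 + 13 = 322477.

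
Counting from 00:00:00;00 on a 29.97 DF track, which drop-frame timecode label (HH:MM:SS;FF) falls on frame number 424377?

03:56:00;03

Ten DF minutes hold 17982 frames, so frame 424377 lies in block 23 (frames 413586–431567) with 10791 frames into that block.
The block's first minute is 1800 frames and the rest 1798 each; 10791 frames reaches minute 6, so 23 × 18 + 6 × 2 = 426 labels have been skipped so far.
Adding those back, label number 424377 + 426 = 424803 at 30 labels/s is 14160 s + 3 f = 3 h 56 min 0 s frame 3, i.e. 03:56:00;03.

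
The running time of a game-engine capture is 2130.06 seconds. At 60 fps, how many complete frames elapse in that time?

Frames = 2130.06 × 60 = 639018/5 ≈ 127803.6000.
Complete frames: 127803.

127803 frames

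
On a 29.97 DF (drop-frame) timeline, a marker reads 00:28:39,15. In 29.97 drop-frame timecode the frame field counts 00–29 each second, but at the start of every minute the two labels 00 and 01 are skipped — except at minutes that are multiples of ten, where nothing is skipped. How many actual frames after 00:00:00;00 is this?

51533

Complete 10-minute blocks: 2, each 17982 frames → 35964.
Remaining 8 whole minutes in the current block: 1800 + 7 × 1798 = 14386 frames.
Within the current minute: 39 × 30 + 15 − 2 = 1183 (labels ;00/;01 skipped at this minute). Total = 35964 + 14386 + 1183 = 51533.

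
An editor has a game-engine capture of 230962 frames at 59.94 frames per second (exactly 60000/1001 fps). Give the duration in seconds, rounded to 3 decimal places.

3853.216 seconds

Running time = 230962 × 1001/60000 = 115596481/30000 s ≈ 3853.216 s.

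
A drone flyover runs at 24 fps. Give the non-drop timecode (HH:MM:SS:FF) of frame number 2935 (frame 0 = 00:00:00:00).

00:02:02:07

2935 ÷ 24 = 122 full seconds, remainder 7 frames.
122 s = 0 h 2 min 2 s.
Timecode: 00:02:02:07.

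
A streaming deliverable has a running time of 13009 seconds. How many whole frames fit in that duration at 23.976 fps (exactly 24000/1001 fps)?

311904 frames

Frames = 13009 × 24000/1001 = 312216000/1001 ≈ 311904.0959.
Complete frames: 311904.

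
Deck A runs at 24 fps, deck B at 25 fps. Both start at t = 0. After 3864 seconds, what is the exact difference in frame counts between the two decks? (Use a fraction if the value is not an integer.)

A emits 24 × 3864 = 92736 frames; B emits 25 × 3864 = 96600.
Difference = 3864 frames; B is ahead of A.

3864 frames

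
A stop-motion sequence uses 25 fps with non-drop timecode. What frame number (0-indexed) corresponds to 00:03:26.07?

Total seconds to the label: (0 × 3600 + 3 × 60 + 26) = 206.
Frame index = 206 × 25 + 7 = 5157.

5157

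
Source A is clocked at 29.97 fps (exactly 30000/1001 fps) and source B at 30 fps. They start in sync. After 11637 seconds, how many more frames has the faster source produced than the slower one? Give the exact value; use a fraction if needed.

349110/1001 frames

A emits 30000/1001 × 11637 = 349110000/1001 frames; B emits 30 × 11637 = 349110.
Difference = 349110/1001 frames (≈ 348.7612); B is ahead of A.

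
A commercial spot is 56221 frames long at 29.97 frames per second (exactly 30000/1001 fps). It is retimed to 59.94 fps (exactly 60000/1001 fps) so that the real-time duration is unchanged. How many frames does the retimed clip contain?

112442 frames

Frames at target rate = 56221 × (60000/1001) / (30000/1001) = 112442.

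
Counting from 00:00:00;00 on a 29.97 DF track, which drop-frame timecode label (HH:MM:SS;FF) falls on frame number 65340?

00:36:20;06

Each 10-minute DF block holds 10 × 60 × 30 − 9 × 2 = 17982 frames. 65340 ÷ 17982 → 3 full blocks, remainder 11394.
Within the partial block the first minute is 1800 frames and each further minute 1798, so 6 further minute boundaries passed. Total skipped labels = 18 × 3 + 2 × 6 = 66.
Non-drop label index = 65340 + 66 = 65406; at 30 labels/s that is 00:36:20:06, i.e. DF 00:36:20;06.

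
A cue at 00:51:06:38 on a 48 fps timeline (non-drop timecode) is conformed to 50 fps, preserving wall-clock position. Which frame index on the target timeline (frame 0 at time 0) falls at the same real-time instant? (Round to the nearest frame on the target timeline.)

frame 153340

Source frame index: (0×3600 + 51×60 + 6) × 48 + 38 = 147206.
Real time: 147206 / (48) = 73603/24 s.
Target frame: (73603/24) × (50) = 1840075/12 ≈ 153339.583 → 153340.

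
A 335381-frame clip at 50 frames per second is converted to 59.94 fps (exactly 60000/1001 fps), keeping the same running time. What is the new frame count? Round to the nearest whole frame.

Frames at target rate = 335381 × (60000/1001) / (50) = 402457200/1001 ≈ 402055.145.
Nearest whole frame: 402055.

402055 frames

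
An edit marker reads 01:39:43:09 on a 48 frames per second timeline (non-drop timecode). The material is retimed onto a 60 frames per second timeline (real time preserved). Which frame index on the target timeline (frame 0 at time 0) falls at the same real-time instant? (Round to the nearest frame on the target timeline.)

frame 358991

Source frame index: (1×3600 + 39×60 + 43) × 48 + 9 = 287193.
Real time: 287193 / (48) = 95731/16 s.
Target frame: (95731/16) × (60) = 1435965/4 ≈ 358991.250 → 358991.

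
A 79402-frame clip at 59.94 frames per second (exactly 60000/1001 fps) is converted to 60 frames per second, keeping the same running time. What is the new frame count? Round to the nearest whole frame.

79481 frames

Frames at target rate = 79402 × (60) / (60000/1001) = 39740701/500 ≈ 79481.402.
Nearest whole frame: 79481.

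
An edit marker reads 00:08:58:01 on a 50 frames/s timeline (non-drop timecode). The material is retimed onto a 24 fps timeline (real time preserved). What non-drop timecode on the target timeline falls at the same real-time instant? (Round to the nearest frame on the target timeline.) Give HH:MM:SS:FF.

00:08:58:00

Source frame index: (0×3600 + 8×60 + 58) × 50 + 1 = 26901.
Real time: 26901 / (50) = 26901/50 s.
Target frame: (26901/50) × (24) = 322812/25 ≈ 12912.480 → 12912.
At 24 labels/s: frame 12912 → 00:08:58:00.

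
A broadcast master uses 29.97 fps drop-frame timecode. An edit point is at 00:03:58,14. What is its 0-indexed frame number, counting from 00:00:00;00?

Complete 10-minute blocks: 0, each 17982 frames → 0.
Remaining 3 whole minutes in the current block: 1800 + 2 × 1798 = 5396 frames.
Within the current minute: 58 × 30 + 14 − 2 = 1752 (labels ;00/;01 skipped at this minute). Total = 0 + 5396 + 1752 = 7148.

7148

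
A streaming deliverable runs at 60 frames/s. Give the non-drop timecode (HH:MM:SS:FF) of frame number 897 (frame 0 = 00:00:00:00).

00:00:14:57

897 ÷ 60 = 14 full seconds, remainder 57 frames.
14 s = 0 h 0 min 14 s.
Timecode: 00:00:14:57.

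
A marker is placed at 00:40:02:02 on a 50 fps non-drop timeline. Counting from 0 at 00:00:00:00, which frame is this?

Total seconds to the label: (0 × 3600 + 40 × 60 + 2) = 2402.
Frame index = 2402 × 50 + 2 = 120102.

120102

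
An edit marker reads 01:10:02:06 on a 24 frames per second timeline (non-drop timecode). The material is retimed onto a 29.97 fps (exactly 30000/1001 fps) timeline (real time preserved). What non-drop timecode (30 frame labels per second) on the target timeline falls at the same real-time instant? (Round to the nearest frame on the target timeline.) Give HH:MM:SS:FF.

Source frame index: (1×3600 + 10×60 + 2) × 24 + 6 = 100854.
Real time: 100854 / (24) = 16809/4 s.
Target frame: (16809/4) × (30000/1001) = 9697500/77 ≈ 125941.558 → 125942.
At 30 labels/s: frame 125942 → 01:09:58:02.

01:09:58:02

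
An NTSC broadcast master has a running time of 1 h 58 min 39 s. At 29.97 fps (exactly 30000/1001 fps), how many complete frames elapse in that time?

1 h 58 min 39 s = 7119 s.
Frames = 7119 × 30000/1001 = 30510000/143 ≈ 213356.6434.
Complete frames: 213356.

213356 frames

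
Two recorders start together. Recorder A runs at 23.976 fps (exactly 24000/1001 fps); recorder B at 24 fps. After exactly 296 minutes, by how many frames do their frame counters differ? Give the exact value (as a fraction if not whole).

296 min = 17760 s.
A emits 24000/1001 × 17760 = 426240000/1001 frames; B emits 24 × 17760 = 426240.
Difference = 426240/1001 frames (≈ 425.8142); B is ahead of A.

426240/1001 frames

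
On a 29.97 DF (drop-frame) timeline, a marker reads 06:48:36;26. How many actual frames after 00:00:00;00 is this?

734770

As if non-drop at 30 labels/s: (6 × 3600 + 48 × 60 + 36) × 30 + 26 = 735506.
Minute boundaries passed: 408; those not divisible by 10: 408 − 40 = 368; dropped labels = 2 × 368 = 736.
Actual frame index = 735506 − 736 = 734770.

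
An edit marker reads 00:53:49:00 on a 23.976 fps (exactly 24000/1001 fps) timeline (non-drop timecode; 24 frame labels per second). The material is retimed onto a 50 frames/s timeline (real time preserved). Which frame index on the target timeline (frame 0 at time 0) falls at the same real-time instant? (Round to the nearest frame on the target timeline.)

frame 161611

Source frame index: (0×3600 + 53×60 + 49) × 24 + 0 = 77496.
Real time: 77496 / (24000/1001) = 3232229/1000 s.
Target frame: (3232229/1000) × (50) = 3232229/20 ≈ 161611.450 → 161611.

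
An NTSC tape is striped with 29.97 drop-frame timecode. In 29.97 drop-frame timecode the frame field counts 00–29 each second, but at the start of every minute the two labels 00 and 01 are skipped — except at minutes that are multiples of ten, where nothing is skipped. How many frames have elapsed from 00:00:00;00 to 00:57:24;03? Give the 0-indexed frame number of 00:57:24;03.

As if non-drop at 30 labels/s: (0 × 3600 + 57 × 60 + 24) × 30 + 3 = 103323.
Minute boundaries passed: 57; those not divisible by 10: 57 − 5 = 52; dropped labels = 2 × 52 = 104.
Actual frame index = 103323 − 104 = 103219.

103219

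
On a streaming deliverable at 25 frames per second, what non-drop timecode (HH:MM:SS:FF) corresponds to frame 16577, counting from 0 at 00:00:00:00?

16577 ÷ 25 = 663 full seconds, remainder 2 frames.
663 s = 0 h 11 min 3 s.
Timecode: 00:11:03:02.

00:11:03:02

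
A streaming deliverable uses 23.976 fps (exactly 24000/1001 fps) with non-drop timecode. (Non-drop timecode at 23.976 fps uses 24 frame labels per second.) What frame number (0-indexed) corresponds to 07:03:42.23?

610151

Total seconds to the label: (7 × 3600 + 3 × 60 + 42) = 25422.
Frame index = 25422 × 24 + 23 = 610151.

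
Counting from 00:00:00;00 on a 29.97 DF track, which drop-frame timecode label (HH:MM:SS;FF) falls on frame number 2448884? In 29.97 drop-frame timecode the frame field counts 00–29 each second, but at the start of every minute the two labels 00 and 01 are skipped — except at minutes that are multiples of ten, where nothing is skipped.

22:41:51;04

Ten DF minutes hold 17982 frames, so frame 2448884 lies in block 136 (frames 2445552–2463533) with 3332 frames into that block.
The block's first minute is 1800 frames and the rest 1798 each; 3332 frames reaches minute 1, so 136 × 18 + 1 × 2 = 2450 labels have been skipped so far.
Adding those back, label number 2448884 + 2450 = 2451334 at 30 labels/s is 81711 s + 4 f = 22 h 41 min 51 s frame 4, i.e. 22:41:51;04.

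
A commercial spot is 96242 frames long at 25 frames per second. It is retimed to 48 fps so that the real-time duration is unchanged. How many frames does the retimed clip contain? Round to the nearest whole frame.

184785 frames

Frames at target rate = 96242 × (48) / (25) = 4619616/25 ≈ 184784.640.
Nearest whole frame: 184785.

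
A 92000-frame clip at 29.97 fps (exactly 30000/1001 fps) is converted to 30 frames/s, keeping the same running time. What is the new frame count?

92092 frames

Target frames = source frames × (target rate / source rate) = 92000 × (30)/(30000/1001) = 92000 × 1001/1000 = 92092.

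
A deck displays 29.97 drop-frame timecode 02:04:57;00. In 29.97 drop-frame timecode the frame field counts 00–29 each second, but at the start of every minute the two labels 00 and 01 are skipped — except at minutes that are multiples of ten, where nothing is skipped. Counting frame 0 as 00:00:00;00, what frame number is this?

As if non-drop at 30 labels/s: (2 × 3600 + 4 × 60 + 57) × 30 + 0 = 224910.
Minute boundaries passed: 124; those not divisible by 10: 124 − 12 = 112; dropped labels = 2 × 112 = 224.
Actual frame index = 224910 − 224 = 224686.

224686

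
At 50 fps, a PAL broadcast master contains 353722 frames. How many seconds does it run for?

7074.44 seconds

Running time = 353722 / (50) = 7074.44 s.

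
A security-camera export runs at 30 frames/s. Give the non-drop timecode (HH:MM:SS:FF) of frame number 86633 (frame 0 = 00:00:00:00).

00:48:07:23

86633 ÷ 30 = 2887 full seconds, remainder 23 frames.
2887 s = 0 h 48 min 7 s.
Timecode: 00:48:07:23.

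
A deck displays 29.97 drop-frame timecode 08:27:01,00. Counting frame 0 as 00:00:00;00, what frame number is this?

911716

As if non-drop at 30 labels/s: (8 × 3600 + 27 × 60 + 1) × 30 + 0 = 912630.
Minute boundaries passed: 507; those not divisible by 10: 507 − 50 = 457; dropped labels = 2 × 457 = 914.
Actual frame index = 912630 − 914 = 911716.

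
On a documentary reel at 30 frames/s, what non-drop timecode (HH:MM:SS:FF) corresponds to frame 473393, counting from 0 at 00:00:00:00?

473393 ÷ 30 = 15779 full seconds, remainder 23 frames.
15779 s = 4 h 22 min 59 s.
Timecode: 04:22:59:23.

04:22:59:23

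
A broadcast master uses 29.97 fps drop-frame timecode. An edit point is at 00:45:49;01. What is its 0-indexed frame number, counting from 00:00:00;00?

82389

As if non-drop at 30 labels/s: (0 × 3600 + 45 × 60 + 49) × 30 + 1 = 82471.
Minute boundaries passed: 45; those not divisible by 10: 45 − 4 = 41; dropped labels = 2 × 41 = 82.
Actual frame index = 82471 − 82 = 82389.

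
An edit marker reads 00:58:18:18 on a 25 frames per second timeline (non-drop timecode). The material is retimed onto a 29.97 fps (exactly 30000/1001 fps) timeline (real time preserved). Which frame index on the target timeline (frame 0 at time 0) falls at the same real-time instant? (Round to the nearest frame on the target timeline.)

frame 104857

Source frame index: (0×3600 + 58×60 + 18) × 25 + 18 = 87468.
Real time: 87468 / (25) = 87468/25 s.
Target frame: (87468/25) × (30000/1001) = 104961600/1001 ≈ 104856.743 → 104857.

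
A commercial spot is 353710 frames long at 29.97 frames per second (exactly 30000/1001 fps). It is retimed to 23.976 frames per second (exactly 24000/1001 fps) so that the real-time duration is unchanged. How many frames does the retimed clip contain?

Target frames = source frames × (target rate / source rate) = 353710 × (24000/1001)/(30000/1001) = 353710 × 4/5 = 282968.

282968 frames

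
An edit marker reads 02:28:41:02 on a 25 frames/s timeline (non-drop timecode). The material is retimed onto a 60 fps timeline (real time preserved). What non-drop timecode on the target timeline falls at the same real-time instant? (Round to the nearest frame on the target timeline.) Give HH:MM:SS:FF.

Source frame index: (2×3600 + 28×60 + 41) × 25 + 2 = 223027.
Real time: 223027 / (25) = 223027/25 s.
Target frame: (223027/25) × (60) = 2676324/5 ≈ 535264.800 → 535265.
At 60 labels/s: frame 535265 → 02:28:41:05.

02:28:41:05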